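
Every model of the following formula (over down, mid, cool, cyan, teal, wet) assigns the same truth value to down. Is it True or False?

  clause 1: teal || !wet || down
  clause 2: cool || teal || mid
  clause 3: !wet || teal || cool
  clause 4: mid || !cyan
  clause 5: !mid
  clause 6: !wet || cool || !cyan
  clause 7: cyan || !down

False

Suppose down = true.
From the singleton clause (!mid), mid = false.
From the singleton clause (!cyan), cyan = false.
But (cyan) is also a unit clause — contradiction.
So every satisfying assignment has down = False.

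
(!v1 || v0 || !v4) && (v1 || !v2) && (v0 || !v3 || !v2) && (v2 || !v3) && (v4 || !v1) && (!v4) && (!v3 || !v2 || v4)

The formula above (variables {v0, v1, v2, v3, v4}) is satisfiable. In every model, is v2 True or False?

Suppose v2 = true.
(v1) alone gives v1 = true.
(v4) alone gives v4 = true.
Now (!v4) is unsatisfied and unit — conflict.
So every satisfying assignment has v2 = False.

False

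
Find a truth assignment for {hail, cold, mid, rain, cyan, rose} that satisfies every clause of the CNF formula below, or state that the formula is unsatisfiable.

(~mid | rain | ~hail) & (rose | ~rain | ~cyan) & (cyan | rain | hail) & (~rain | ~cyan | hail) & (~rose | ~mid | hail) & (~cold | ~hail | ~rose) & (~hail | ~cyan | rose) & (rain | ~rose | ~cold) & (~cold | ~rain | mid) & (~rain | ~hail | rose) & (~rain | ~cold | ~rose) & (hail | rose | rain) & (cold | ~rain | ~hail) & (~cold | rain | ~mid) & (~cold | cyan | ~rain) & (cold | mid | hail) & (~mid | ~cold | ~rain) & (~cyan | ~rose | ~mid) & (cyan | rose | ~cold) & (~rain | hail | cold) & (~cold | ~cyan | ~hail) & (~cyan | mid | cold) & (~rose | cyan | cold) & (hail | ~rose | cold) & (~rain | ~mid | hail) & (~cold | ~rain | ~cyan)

Try mid = 0.
Try cold = 0.
From the singleton clause (hail), hail = 1.
From the singleton clause (~rain), rain = 0.
From the singleton clause (~cyan), cyan = 0.
From the singleton clause (~rose), rose = 0.
This assignment satisfies each clause.

hail=1,  cold=0,  mid=0,  rain=0,  cyan=0,  rose=0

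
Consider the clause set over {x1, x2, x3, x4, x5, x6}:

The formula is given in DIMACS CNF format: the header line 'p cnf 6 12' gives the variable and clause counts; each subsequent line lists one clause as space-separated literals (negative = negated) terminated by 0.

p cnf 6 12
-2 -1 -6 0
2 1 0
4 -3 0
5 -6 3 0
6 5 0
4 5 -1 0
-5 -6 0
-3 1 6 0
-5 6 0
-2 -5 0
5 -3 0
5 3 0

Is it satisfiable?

Branch on x2: set x2 = True.
The clause (¬x5) is unit, so x5 = False.
The clause (x6) is unit, so x6 = True.
The clause (¬x1) is unit, so x1 = False.
The clause (x3) is unit, so x3 = True.
But (¬x3) is also a unit clause — contradiction.
Backtrack on x2: now try x2 = False.
The clause (x1) is unit, so x1 = True.
Branch on x4: set x4 = True.
Branch on x6: set x6 = True.
The clause (¬x5) is unit, so x5 = False.
The clause (x3) is unit, so x3 = True.
But (¬x3) is also a unit clause — contradiction.
Backtrack on x6: now try x6 = False.
The clause (x5) is unit, so x5 = True.
But (¬x5) is also a unit clause — contradiction.
Both values of x6 lead to a conflict.
Backtrack on x4: now try x4 = False.
The clause (¬x3) is unit, so x3 = False.
The clause (x5) is unit, so x5 = True.
The clause (¬x6) is unit, so x6 = False.
But (x6) is also a unit clause — contradiction.
Both values of x4 lead to a conflict.
Both values of x2 lead to a conflict.
No assignment satisfies every clause.

No, unsatisfiable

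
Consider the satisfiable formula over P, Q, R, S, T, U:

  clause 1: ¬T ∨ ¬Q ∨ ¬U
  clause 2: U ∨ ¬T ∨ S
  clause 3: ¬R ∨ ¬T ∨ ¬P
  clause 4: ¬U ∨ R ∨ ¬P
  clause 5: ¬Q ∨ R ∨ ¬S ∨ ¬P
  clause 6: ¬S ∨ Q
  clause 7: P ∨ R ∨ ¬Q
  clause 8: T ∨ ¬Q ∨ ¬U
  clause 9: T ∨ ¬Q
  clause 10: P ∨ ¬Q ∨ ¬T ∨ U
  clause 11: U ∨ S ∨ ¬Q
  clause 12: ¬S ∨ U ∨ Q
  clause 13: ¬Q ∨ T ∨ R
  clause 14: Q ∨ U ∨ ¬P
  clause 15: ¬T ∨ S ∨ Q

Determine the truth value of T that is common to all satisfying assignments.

Suppose T = True.
Suppose Q = False.
Unit clause (¬S) forces S = False.
Now (S) is unsatisfied and unit — conflict.
Backtrack on Q: now try Q = True.
Unit clause (¬U) forces U = False.
Unit clause (S) forces S = True.
Unit clause (P) forces P = True.
Unit clause (¬R) forces R = False.
Now (R) is unsatisfied and unit — conflict.
Neither Q = True nor Q = False works.
So every satisfying assignment has T = False.

False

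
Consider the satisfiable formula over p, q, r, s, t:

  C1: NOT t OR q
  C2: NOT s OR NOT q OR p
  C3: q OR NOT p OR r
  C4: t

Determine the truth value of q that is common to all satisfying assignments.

Suppose q = false.
From the singleton clause (NOT t), t = false.
Now (t) is unsatisfied and unit — conflict.
So every satisfying assignment has q = True.

True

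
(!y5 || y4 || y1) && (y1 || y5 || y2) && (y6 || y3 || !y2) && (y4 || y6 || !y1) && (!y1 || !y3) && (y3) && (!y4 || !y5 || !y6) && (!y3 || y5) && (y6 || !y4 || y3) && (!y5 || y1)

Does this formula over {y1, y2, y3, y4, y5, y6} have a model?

No

The clause (y3) is unit, so y3 = true.
The clause (!y1) is unit, so y1 = false.
The clause (y5) is unit, so y5 = true.
That conflicts with the unit clause (!y5).
No assignment satisfies every clause.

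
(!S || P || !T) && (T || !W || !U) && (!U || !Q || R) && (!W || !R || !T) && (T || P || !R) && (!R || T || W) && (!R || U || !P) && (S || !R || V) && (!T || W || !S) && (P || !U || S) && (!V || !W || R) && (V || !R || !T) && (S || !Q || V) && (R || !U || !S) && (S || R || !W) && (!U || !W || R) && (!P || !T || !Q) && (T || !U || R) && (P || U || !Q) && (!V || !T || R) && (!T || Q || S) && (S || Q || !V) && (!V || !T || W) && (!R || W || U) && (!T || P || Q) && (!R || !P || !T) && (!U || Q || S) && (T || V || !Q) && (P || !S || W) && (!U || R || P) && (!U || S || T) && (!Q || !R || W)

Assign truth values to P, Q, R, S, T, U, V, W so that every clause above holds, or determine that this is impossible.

Branch on S: set S = true.
Branch on P: set P = true.
Branch on R: set R = false.
(!U) alone gives U = false.
Branch on T: set T = false.
Branch on V: set V = false.
(!Q) alone gives Q = false.
No clause remains; W is free.

P=true; Q=false; R=false; S=true; T=false; U=false; V=false; W=false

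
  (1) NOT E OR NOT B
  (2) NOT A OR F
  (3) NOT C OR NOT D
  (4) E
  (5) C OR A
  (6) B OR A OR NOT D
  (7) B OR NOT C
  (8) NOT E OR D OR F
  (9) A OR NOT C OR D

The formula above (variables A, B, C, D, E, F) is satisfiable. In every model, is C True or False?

False

Suppose C = true.
The clause (NOT D) is unit, so D = false.
The clause (E) is unit, so E = true.
The clause (NOT B) is unit, so B = false.
That conflicts with the unit clause (B).
So every satisfying assignment has C = False.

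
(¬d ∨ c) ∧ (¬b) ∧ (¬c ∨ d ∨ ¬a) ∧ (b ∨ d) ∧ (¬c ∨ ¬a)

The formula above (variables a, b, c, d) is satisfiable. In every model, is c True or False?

Suppose c = False.
Unit clause (¬d) forces d = False.
Unit clause (¬b) forces b = False.
Now (b) is unsatisfied and unit — conflict.
So every satisfying assignment has c = True.

True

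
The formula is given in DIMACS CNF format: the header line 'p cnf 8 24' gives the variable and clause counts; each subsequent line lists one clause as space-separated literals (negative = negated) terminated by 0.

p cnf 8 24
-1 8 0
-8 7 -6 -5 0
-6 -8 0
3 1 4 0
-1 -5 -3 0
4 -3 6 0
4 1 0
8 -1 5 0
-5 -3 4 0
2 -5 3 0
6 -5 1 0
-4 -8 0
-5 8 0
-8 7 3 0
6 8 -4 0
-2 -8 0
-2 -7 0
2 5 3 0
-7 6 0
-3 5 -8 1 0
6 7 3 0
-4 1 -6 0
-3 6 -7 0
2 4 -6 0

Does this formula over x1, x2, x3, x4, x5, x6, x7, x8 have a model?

Suppose x1 = False.
The clause (x4) is unit, so x4 = True.
The clause (¬x8) is unit, so x8 = False.
The clause (¬x5) is unit, so x5 = False.
The clause (x6) is unit, so x6 = True.
That conflicts with the unit clause (¬x6).
So x1 must be the other value — set x1 = True.
The clause (x8) is unit, so x8 = True.
The clause (¬x6) is unit, so x6 = False.
The clause (¬x4) is unit, so x4 = False.
The clause (¬x3) is unit, so x3 = False.
The clause (x7) is unit, so x7 = True.
That conflicts with the unit clause (¬x7).
Both values of x1 lead to a conflict.
No assignment satisfies every clause.

No, unsatisfiable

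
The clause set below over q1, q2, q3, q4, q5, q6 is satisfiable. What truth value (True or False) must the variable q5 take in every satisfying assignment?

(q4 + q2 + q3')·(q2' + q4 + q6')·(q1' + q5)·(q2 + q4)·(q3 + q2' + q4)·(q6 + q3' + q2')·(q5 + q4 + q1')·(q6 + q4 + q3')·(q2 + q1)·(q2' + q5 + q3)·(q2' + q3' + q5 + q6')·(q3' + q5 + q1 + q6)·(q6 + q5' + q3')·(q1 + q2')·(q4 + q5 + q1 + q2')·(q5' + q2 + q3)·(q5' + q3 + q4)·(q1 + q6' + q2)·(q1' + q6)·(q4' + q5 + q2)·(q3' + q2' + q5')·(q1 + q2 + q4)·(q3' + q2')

True

Suppose q5 = 0.
Unit clause (q1') forces q1 = 0.
Unit clause (q2) forces q2 = 1.
But (q2') is also a unit clause — contradiction.
So every satisfying assignment has q5 = True.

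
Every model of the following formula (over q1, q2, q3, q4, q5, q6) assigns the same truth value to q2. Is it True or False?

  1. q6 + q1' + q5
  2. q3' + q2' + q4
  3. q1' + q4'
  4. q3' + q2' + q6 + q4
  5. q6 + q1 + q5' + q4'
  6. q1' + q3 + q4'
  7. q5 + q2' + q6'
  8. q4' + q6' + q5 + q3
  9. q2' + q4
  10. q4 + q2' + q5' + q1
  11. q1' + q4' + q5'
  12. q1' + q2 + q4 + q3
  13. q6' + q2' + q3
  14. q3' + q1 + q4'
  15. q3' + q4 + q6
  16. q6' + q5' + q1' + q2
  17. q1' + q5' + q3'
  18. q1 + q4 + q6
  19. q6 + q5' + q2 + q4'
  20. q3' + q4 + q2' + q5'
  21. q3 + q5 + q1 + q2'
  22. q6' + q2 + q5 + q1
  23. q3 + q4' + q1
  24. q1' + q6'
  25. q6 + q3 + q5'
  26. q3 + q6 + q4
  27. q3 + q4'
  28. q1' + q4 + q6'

False

Suppose q2 = 1.
The clause (q4) is unit, so q4 = 1.
The clause (q1') is unit, so q1 = 0.
The clause (q3') is unit, so q3 = 0.
Now (q3) is unsatisfied and unit — conflict.
So every satisfying assignment has q2 = False.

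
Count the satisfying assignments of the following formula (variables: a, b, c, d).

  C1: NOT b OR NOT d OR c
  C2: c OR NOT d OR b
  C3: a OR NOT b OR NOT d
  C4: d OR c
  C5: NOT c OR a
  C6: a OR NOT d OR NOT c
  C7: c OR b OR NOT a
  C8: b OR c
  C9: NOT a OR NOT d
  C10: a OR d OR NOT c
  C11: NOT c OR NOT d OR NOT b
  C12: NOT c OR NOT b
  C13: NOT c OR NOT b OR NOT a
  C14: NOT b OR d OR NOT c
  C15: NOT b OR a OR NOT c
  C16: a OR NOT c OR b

There are 2^4 = 16 truth assignments over (a, b, c, d).
Check each against the 16 clauses (columns in the order a, b, c, d):
  F F F F  ✗ fails (d OR c)
  F F F T  ✗ fails (c OR NOT d OR b)
  F F T F  ✗ fails (NOT c OR a)
  F F T T  ✗ fails (NOT c OR a)
  F T F F  ✗ fails (d OR c)
  F T F T  ✗ fails (NOT b OR NOT d OR c)
  F T T F  ✗ fails (NOT c OR a)
  F T T T  ✗ fails (a OR NOT b OR NOT d)
  T F F F  ✗ fails (d OR c)
  T F F T  ✗ fails (c OR NOT d OR b)
  T F T F  ✓ satisfies all
  T F T T  ✗ fails (NOT a OR NOT d)
  T T F F  ✗ fails (d OR c)
  T T F T  ✗ fails (NOT b OR NOT d OR c)
  T T T F  ✗ fails (NOT c OR NOT b)
  T T T T  ✗ fails (NOT a OR NOT d)
1 of the 16 rows is a model.

1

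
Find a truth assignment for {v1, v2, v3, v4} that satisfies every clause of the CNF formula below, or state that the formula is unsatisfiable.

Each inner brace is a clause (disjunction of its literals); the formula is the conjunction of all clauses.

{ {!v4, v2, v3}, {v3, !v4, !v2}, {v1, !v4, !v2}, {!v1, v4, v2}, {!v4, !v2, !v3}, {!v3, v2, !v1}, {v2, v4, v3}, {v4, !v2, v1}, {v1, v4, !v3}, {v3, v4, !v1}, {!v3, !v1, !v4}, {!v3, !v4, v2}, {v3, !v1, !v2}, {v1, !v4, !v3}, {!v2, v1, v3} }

v1=true, v2=true, v3=true, v4=false

Suppose v4 = false.
Suppose v1 = true.
Unit clause (v2) forces v2 = true.
Unit clause (v3) forces v3 = true.
Every clause now holds.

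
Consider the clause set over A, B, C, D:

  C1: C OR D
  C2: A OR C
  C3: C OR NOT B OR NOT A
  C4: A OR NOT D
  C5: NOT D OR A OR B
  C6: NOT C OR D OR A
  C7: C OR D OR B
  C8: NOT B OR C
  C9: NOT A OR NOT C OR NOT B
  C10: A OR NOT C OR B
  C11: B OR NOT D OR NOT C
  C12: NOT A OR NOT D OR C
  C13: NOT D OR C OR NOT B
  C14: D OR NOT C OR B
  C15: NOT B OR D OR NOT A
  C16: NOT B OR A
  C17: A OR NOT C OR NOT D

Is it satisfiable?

No, unsatisfiable

Branch on C: set C = true.
Branch on A: set A = true.
The clause (NOT B) is unit, so B = false.
The clause (NOT D) is unit, so D = false.
But (D) is also a unit clause — contradiction.
So A must be the other value — set A = false.
The clause (NOT D) is unit, so D = false.
But (D) is also a unit clause — contradiction.
Either choice for A ends in contradiction.
So C must be the other value — set C = false.
The clause (D) is unit, so D = true.
The clause (A) is unit, so A = true.
But (NOT A) is also a unit clause — contradiction.
Either choice for C ends in contradiction.
No assignment satisfies every clause.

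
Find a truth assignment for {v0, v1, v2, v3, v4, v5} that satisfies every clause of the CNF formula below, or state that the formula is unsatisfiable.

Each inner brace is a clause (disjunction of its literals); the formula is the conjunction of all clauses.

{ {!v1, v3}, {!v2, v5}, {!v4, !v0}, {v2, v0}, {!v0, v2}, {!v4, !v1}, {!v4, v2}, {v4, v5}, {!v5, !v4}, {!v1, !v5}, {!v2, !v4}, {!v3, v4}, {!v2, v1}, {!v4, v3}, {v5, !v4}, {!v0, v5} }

Try v1 = false.
The clause (!v2) is unit, so v2 = false.
The clause (v0) is unit, so v0 = true.
But (!v0) is also a unit clause — contradiction.
Undo v1 and try v1 = true.
The clause (v3) is unit, so v3 = true.
The clause (!v4) is unit, so v4 = false.
But (v4) is also a unit clause — contradiction.
Either choice for v1 ends in contradiction.

UNSATISFIABLE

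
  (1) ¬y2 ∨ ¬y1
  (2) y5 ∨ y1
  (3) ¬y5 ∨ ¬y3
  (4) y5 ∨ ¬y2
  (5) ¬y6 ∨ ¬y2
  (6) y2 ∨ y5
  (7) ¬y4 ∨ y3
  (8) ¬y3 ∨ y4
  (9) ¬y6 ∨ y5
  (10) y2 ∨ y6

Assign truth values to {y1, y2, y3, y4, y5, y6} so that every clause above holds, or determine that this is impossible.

y1 ↦ False; y2 ↦ False; y3 ↦ False; y4 ↦ False; y5 ↦ True; y6 ↦ True

Try y2 = False.
(y5) alone gives y5 = True.
(¬y3) alone gives y3 = False.
(¬y4) alone gives y4 = False.
(y6) alone gives y6 = True.
No clause remains; y1 is free.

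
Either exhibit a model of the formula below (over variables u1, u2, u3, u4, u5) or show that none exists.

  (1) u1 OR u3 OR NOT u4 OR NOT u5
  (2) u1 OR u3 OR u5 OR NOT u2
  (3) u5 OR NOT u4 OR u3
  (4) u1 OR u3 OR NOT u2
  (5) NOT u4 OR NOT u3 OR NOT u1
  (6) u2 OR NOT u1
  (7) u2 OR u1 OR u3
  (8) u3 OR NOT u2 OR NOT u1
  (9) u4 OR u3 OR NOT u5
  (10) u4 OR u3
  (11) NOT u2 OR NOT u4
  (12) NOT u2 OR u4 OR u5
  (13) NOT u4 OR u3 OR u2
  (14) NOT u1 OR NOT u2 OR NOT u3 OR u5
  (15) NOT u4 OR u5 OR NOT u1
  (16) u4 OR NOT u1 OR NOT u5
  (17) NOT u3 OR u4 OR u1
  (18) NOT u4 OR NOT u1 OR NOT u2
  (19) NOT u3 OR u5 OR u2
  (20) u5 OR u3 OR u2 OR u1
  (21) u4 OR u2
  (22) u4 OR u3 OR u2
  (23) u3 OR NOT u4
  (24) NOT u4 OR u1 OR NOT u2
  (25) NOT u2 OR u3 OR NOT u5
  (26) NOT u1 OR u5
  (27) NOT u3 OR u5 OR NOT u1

Try u2 = false.
Unit clause (NOT u1) forces u1 = false.
Unit clause (u3) forces u3 = true.
Unit clause (u4) forces u4 = true.
Unit clause (u5) forces u5 = true.
All clauses are satisfied.

u1: false,  u2: false,  u3: true,  u4: true,  u5: true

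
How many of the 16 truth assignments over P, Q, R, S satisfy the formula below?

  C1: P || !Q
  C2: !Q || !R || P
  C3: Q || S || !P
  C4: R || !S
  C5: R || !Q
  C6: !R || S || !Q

There are 2^4 = 16 truth assignments over (P, Q, R, S).
Check each against the 6 clauses (columns in the order P, Q, R, S):
  F F F F  ✓ satisfies all
  F F F T  ✗ fails (R || !S)
  F F T F  ✓ satisfies all
  F F T T  ✓ satisfies all
  F T F F  ✗ fails (P || !Q)
  F T F T  ✗ fails (P || !Q)
  F T T F  ✗ fails (P || !Q)
  F T T T  ✗ fails (P || !Q)
  T F F F  ✗ fails (Q || S || !P)
  T F F T  ✗ fails (R || !S)
  T F T F  ✗ fails (Q || S || !P)
  T F T T  ✓ satisfies all
  T T F F  ✗ fails (R || !Q)
  T T F T  ✗ fails (R || !S)
  T T T F  ✗ fails (!R || S || !Q)
  T T T T  ✓ satisfies all
5 of the 16 rows are models.

5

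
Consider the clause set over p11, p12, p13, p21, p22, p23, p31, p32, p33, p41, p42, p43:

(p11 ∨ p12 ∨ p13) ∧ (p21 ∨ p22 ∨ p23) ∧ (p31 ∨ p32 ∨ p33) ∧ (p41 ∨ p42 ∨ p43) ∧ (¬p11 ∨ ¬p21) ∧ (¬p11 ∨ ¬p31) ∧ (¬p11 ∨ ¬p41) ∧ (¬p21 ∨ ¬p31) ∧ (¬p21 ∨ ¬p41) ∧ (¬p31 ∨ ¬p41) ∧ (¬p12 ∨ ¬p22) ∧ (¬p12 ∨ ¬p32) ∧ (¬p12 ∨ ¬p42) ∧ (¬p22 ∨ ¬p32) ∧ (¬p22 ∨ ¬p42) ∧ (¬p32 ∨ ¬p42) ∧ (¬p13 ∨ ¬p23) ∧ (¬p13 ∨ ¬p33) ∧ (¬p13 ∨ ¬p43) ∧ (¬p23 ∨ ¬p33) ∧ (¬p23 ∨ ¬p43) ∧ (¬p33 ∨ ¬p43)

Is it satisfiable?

No

Branch on p11: set p11 = False.
Branch on p12: set p12 = True.
From the singleton clause (¬p22), p22 = False.
From the singleton clause (¬p32), p32 = False.
From the singleton clause (¬p42), p42 = False.
Branch on p21: set p21 = True.
From the singleton clause (¬p31), p31 = False.
From the singleton clause (p33), p33 = True.
From the singleton clause (¬p41), p41 = False.
From the singleton clause (p43), p43 = True.
But (¬p43) is also a unit clause — contradiction.
That branch fails; take p21 = False instead.
From the singleton clause (p23), p23 = True.
From the singleton clause (¬p13), p13 = False.
From the singleton clause (¬p33), p33 = False.
From the singleton clause (p31), p31 = True.
From the singleton clause (¬p41), p41 = False.
From the singleton clause (p43), p43 = True.
But (¬p43) is also a unit clause — contradiction.
Neither p21 = True nor p21 = False works.
That branch fails; take p12 = False instead.
From the singleton clause (p13), p13 = True.
From the singleton clause (¬p23), p23 = False.
From the singleton clause (¬p33), p33 = False.
From the singleton clause (¬p43), p43 = False.
Branch on p21: set p21 = True.
From the singleton clause (¬p31), p31 = False.
From the singleton clause (p32), p32 = True.
From the singleton clause (¬p41), p41 = False.
From the singleton clause (p42), p42 = True.
But (¬p42) is also a unit clause — contradiction.
That branch fails; take p21 = False instead.
From the singleton clause (p22), p22 = True.
From the singleton clause (¬p32), p32 = False.
From the singleton clause (p31), p31 = True.
From the singleton clause (¬p41), p41 = False.
From the singleton clause (p42), p42 = True.
But (¬p42) is also a unit clause — contradiction.
Neither p21 = True nor p21 = False works.
Neither p12 = True nor p12 = False works.
That branch fails; take p11 = True instead.
From the singleton clause (¬p21), p21 = False.
From the singleton clause (¬p31), p31 = False.
From the singleton clause (¬p41), p41 = False.
Branch on p22: set p22 = True.
From the singleton clause (¬p12), p12 = False.
From the singleton clause (¬p32), p32 = False.
From the singleton clause (p33), p33 = True.
From the singleton clause (¬p42), p42 = False.
From the singleton clause (p43), p43 = True.
But (¬p43) is also a unit clause — contradiction.
That branch fails; take p22 = False instead.
From the singleton clause (p23), p23 = True.
From the singleton clause (¬p13), p13 = False.
From the singleton clause (¬p33), p33 = False.
From the singleton clause (p32), p32 = True.
From the singleton clause (¬p12), p12 = False.
From the singleton clause (¬p42), p42 = False.
From the singleton clause (p43), p43 = True.
But (¬p43) is also a unit clause — contradiction.
Neither p22 = True nor p22 = False works.
Neither p11 = True nor p11 = False works.
No assignment satisfies every clause.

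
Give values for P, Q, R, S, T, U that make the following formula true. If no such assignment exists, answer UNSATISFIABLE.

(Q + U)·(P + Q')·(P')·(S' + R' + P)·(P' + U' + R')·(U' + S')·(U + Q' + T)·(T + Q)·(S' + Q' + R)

(P') alone gives P = 0.
(Q') alone gives Q = 0.
(U) alone gives U = 1.
(S') alone gives S = 0.
(T) alone gives T = 1.
All clauses hold; R can take either value.

P=0,  Q=0,  R=1,  S=0,  T=1,  U=1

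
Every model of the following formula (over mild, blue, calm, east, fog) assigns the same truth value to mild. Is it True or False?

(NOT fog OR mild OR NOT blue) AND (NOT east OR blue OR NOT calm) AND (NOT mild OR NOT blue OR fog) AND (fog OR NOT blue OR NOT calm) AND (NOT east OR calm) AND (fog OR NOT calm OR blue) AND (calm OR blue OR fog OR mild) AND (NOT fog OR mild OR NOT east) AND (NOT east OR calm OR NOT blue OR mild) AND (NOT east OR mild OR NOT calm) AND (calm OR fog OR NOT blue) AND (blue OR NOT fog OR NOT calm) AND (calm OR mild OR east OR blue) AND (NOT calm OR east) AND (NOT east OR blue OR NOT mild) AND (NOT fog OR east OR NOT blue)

Suppose mild = false.
Case fog = false:
Case blue = false:
The clause (NOT calm) is unit, so calm = false.
But (calm) is also a unit clause — contradiction.
Backtrack on blue: now try blue = true.
The clause (NOT calm) is unit, so calm = false.
But (calm) is also a unit clause — contradiction.
Both values of blue lead to a conflict.
Backtrack on fog: now try fog = true.
The clause (NOT blue) is unit, so blue = false.
The clause (NOT east) is unit, so east = false.
The clause (NOT calm) is unit, so calm = false.
But (calm) is also a unit clause — contradiction.
Both values of fog lead to a conflict.
So every satisfying assignment has mild = True.

True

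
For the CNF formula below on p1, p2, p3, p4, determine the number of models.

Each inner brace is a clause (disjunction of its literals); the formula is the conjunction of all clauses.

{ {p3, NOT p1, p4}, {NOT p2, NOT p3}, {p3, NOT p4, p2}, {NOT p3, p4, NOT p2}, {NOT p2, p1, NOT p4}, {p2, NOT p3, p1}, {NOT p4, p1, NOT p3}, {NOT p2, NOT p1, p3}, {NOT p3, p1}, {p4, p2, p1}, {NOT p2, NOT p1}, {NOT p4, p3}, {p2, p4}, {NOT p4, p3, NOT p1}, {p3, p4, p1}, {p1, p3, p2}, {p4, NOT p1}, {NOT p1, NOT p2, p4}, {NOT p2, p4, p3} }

There are 2^4 = 16 truth assignments over (p1, p2, p3, p4).
Check each against the 19 clauses (columns in the order p1, p2, p3, p4):
  F F F F  ✗ fails (p4 OR p2 OR p1)
  F F F T  ✗ fails (p3 OR NOT p4 OR p2)
  F F T F  ✗ fails (p2 OR NOT p3 OR p1)
  F F T T  ✗ fails (p2 OR NOT p3 OR p1)
  F T F F  ✗ fails (p3 OR p4 OR p1)
  F T F T  ✗ fails (NOT p2 OR p1 OR NOT p4)
  F T T F  ✗ fails (NOT p2 OR NOT p3)
  F T T T  ✗ fails (NOT p2 OR NOT p3)
  T F F F  ✗ fails (p3 OR NOT p1 OR p4)
  T F F T  ✗ fails (p3 OR NOT p4 OR p2)
  T F T F  ✗ fails (p2 OR p4)
  T F T T  ✓ satisfies all
  T T F F  ✗ fails (p3 OR NOT p1 OR p4)
  T T F T  ✗ fails (NOT p2 OR NOT p1 OR p3)
  T T T F  ✗ fails (NOT p2 OR NOT p3)
  T T T T  ✗ fails (NOT p2 OR NOT p3)
1 of the 16 rows is a model.

1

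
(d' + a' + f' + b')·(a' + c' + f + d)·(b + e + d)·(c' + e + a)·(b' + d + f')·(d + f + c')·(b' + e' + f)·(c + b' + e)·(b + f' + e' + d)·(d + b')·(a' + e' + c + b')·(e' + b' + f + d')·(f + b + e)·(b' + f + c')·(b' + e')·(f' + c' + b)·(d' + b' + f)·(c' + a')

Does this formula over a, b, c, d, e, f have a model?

Try d = 1.
Try b = 0.
Try f = 0.
(e) alone gives e = 1.
Try c = 1.
(a') alone gives a = 0.
This assignment satisfies each clause.
A satisfying assignment: a: 0; b: 0; c: 1; d: 1; e: 1; f: 0.

Satisfiable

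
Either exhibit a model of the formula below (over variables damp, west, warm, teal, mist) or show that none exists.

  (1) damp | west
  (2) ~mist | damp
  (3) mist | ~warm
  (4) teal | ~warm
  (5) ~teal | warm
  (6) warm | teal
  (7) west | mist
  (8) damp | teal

Try damp = 1.
Try mist = 1.
Try teal = 1.
From the singleton clause (warm), warm = 1.
Every clause is now satisfied; west is unconstrained.

damp=1,  west=0,  warm=1,  teal=1,  mist=1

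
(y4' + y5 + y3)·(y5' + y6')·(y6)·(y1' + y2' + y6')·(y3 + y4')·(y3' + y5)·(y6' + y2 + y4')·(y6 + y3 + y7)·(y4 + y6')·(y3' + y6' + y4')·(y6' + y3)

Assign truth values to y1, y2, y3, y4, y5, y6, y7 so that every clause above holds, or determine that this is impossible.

UNSATISFIABLE

The clause (y6) is unit, so y6 = 1.
The clause (y5') is unit, so y5 = 0.
The clause (y3') is unit, so y3 = 0.
But (y3) is also a unit clause — contradiction.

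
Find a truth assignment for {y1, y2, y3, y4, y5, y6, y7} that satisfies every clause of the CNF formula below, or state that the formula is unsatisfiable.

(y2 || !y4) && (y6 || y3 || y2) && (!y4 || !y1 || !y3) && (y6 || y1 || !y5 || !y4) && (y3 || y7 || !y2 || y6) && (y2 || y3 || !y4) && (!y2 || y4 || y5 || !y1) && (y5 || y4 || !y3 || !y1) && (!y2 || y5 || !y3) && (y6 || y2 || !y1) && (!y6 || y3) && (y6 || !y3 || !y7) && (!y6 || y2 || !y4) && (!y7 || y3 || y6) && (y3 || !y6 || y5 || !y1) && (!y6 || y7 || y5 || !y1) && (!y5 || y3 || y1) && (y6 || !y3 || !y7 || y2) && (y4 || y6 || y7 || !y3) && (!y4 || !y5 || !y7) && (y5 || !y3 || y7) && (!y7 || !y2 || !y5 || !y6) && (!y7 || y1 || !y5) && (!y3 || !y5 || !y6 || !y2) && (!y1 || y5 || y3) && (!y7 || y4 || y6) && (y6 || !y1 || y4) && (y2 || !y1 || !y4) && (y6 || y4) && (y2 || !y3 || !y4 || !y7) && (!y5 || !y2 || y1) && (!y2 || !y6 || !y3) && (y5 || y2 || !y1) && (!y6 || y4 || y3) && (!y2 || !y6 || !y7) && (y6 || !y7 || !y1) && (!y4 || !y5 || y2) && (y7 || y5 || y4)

y1: true,  y2: false,  y3: true,  y4: false,  y5: true,  y6: true,  y7: true

Branch on y2: set y2 = false.
Unit clause (!y4) forces y4 = false.
Unit clause (y6) forces y6 = true.
Unit clause (y3) forces y3 = true.
Branch on y5: set y5 = true.
Branch on y7: set y7 = true.
Unit clause (y1) forces y1 = true.
This assignment satisfies each clause.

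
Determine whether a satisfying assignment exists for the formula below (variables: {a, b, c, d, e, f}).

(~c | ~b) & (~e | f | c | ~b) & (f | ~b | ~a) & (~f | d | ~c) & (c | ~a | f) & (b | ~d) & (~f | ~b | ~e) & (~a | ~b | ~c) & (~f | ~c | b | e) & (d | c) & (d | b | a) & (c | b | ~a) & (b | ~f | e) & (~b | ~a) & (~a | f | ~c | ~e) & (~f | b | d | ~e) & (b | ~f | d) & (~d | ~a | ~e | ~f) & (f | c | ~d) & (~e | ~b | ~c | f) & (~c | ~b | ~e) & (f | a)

Suppose c = 1.
The clause (~b) is unit, so b = 0.
The clause (~d) is unit, so d = 0.
The clause (~f) is unit, so f = 0.
The clause (a) is unit, so a = 1.
The clause (~e) is unit, so e = 0.
This assignment satisfies each clause.
A satisfying assignment: a=1,  b=0,  c=1,  d=0,  e=0,  f=0.

Yes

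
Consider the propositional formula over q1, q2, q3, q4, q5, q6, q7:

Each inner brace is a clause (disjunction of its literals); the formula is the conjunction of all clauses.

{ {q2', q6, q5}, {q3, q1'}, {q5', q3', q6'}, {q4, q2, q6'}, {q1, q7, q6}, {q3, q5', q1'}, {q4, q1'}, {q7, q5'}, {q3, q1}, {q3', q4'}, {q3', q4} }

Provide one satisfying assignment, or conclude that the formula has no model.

UNSATISFIABLE

Case q3 = 1:
(q4') alone gives q4 = 0.
That conflicts with the unit clause (q4).
Backtrack on q3: now try q3 = 0.
(q1') alone gives q1 = 0.
That conflicts with the unit clause (q1).
Neither q3 = 1 nor q3 = 0 works.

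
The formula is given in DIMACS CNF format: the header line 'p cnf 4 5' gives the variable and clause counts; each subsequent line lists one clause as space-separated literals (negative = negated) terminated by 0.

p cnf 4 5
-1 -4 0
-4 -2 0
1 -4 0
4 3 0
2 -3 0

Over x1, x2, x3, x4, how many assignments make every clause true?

2

There are 2^4 = 16 truth assignments over (x1, x2, x3, x4).
Check each against the 5 clauses (columns in the order x1, x2, x3, x4):
  F F F F  ✗ fails (x4 ∨ x3)
  F F F T  ✗ fails (x1 ∨ ¬x4)
  F F T F  ✗ fails (x2 ∨ ¬x3)
  F F T T  ✗ fails (x1 ∨ ¬x4)
  F T F F  ✗ fails (x4 ∨ x3)
  F T F T  ✗ fails (¬x4 ∨ ¬x2)
  F T T F  ✓ satisfies all
  F T T T  ✗ fails (¬x4 ∨ ¬x2)
  T F F F  ✗ fails (x4 ∨ x3)
  T F F T  ✗ fails (¬x1 ∨ ¬x4)
  T F T F  ✗ fails (x2 ∨ ¬x3)
  T F T T  ✗ fails (¬x1 ∨ ¬x4)
  T T F F  ✗ fails (x4 ∨ x3)
  T T F T  ✗ fails (¬x1 ∨ ¬x4)
  T T T F  ✓ satisfies all
  T T T T  ✗ fails (¬x1 ∨ ¬x4)
2 of the 16 rows are models.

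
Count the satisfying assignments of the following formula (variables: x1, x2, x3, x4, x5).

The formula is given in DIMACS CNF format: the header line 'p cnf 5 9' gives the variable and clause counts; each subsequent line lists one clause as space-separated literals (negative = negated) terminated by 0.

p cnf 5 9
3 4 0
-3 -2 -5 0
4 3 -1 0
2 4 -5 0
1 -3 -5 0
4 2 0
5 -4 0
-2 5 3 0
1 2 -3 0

There are 2^5 = 32 truth assignments over (x1, x2, x3, x4, x5).
Split on x4. With x4 = True, the clauses containing x4 are satisfied and ¬x4 drops from the rest; 5 of the 2^4 = 16 assignments to the other variables satisfy what remains.
With x4 = False, by the same count on the reduced clause set, 2 assignments work.
Total: 5 + 2 = 7.

7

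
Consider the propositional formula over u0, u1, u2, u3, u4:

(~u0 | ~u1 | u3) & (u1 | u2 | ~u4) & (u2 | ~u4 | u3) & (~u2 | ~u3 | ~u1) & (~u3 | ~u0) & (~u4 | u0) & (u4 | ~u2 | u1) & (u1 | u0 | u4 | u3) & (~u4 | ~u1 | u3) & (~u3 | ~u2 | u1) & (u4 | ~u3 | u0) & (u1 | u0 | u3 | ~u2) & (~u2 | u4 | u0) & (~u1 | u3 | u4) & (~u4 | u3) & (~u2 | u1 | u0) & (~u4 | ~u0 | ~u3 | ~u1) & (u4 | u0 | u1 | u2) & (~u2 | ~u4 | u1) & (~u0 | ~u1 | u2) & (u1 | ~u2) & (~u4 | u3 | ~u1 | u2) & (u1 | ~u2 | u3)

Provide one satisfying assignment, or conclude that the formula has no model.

u0 ↦ 1; u1 ↦ 0; u2 ↦ 0; u3 ↦ 0; u4 ↦ 0

Suppose u3 = 0.
The clause (~u4) is unit, so u4 = 0.
The clause (~u1) is unit, so u1 = 0.
The clause (~u2) is unit, so u2 = 0.
The clause (u0) is unit, so u0 = 1.
Every clause now holds.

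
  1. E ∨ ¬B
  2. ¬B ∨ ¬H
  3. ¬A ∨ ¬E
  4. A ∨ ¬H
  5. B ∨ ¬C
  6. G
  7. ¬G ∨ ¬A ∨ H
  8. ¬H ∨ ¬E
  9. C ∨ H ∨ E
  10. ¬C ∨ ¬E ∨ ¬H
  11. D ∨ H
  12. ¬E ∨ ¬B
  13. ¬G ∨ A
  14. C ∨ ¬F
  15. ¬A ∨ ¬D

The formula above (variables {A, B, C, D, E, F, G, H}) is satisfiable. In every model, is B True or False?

False

Suppose B = True.
From the singleton clause (E), E = True.
Now (¬E) is unsatisfied and unit — conflict.
So every satisfying assignment has B = False.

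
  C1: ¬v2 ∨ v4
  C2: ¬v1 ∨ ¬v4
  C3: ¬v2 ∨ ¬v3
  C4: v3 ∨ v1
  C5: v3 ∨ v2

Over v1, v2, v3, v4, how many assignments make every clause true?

3

There are 2^4 = 16 truth assignments over (v1, v2, v3, v4).
Check each against the 5 clauses (columns in the order v1, v2, v3, v4):
  F F F F  ✗ fails (v3 ∨ v1)
  F F F T  ✗ fails (v3 ∨ v1)
  F F T F  ✓ satisfies all
  F F T T  ✓ satisfies all
  F T F F  ✗ fails (¬v2 ∨ v4)
  F T F T  ✗ fails (v3 ∨ v1)
  F T T F  ✗ fails (¬v2 ∨ v4)
  F T T T  ✗ fails (¬v2 ∨ ¬v3)
  T F F F  ✗ fails (v3 ∨ v2)
  T F F T  ✗ fails (¬v1 ∨ ¬v4)
  T F T F  ✓ satisfies all
  T F T T  ✗ fails (¬v1 ∨ ¬v4)
  T T F F  ✗ fails (¬v2 ∨ v4)
  T T F T  ✗ fails (¬v1 ∨ ¬v4)
  T T T F  ✗ fails (¬v2 ∨ v4)
  T T T T  ✗ fails (¬v1 ∨ ¬v4)
3 of the 16 rows are models.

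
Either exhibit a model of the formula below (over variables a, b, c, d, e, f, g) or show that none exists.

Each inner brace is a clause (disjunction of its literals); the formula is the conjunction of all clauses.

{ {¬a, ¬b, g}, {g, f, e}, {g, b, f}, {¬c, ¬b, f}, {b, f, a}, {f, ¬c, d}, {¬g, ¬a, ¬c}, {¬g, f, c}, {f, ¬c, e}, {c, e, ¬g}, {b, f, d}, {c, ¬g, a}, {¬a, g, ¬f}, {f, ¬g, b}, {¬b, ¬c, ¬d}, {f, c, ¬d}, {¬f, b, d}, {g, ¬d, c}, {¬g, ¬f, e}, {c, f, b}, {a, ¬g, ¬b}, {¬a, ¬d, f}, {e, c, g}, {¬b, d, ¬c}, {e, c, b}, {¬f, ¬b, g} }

Suppose a = False.
Suppose b = False.
The clause (f) is unit, so f = True.
The clause (d) is unit, so d = True.
Suppose c = True.
Suppose g = False.
No clause remains; e is free.

a ↦ False; b ↦ False; c ↦ True; d ↦ True; e ↦ False; f ↦ True; g ↦ False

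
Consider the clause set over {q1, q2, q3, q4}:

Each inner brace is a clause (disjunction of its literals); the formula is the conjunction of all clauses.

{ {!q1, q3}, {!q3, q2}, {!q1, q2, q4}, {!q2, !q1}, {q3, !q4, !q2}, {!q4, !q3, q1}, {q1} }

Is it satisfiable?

No

(q1) alone gives q1 = true.
(q3) alone gives q3 = true.
(q2) alone gives q2 = true.
That conflicts with the unit clause (!q2).
No assignment satisfies every clause.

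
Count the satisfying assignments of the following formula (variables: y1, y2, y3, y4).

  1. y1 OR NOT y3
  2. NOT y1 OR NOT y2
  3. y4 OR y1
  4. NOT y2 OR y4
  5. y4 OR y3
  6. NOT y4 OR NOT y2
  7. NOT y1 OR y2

1

There are 2^4 = 16 truth assignments over (y1, y2, y3, y4).
Check each against the 7 clauses (columns in the order y1, y2, y3, y4):
  F F F F  ✗ fails (y4 OR y1)
  F F F T  ✓ satisfies all
  F F T F  ✗ fails (y1 OR NOT y3)
  F F T T  ✗ fails (y1 OR NOT y3)
  F T F F  ✗ fails (y4 OR y1)
  F T F T  ✗ fails (NOT y4 OR NOT y2)
  F T T F  ✗ fails (y1 OR NOT y3)
  F T T T  ✗ fails (y1 OR NOT y3)
  T F F F  ✗ fails (y4 OR y3)
  T F F T  ✗ fails (NOT y1 OR y2)
  T F T F  ✗ fails (NOT y1 OR y2)
  T F T T  ✗ fails (NOT y1 OR y2)
  T T F F  ✗ fails (NOT y1 OR NOT y2)
  T T F T  ✗ fails (NOT y1 OR NOT y2)
  T T T F  ✗ fails (NOT y1 OR NOT y2)
  T T T T  ✗ fails (NOT y1 OR NOT y2)
1 of the 16 rows is a model.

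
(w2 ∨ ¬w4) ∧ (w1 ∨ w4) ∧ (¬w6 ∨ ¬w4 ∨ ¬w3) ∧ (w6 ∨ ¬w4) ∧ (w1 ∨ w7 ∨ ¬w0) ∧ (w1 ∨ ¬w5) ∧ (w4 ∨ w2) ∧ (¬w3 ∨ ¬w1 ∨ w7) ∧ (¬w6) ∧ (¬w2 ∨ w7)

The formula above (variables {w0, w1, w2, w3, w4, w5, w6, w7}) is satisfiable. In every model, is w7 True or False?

Suppose w7 = False.
Unit clause (¬w6) forces w6 = False.
Unit clause (¬w4) forces w4 = False.
Unit clause (w1) forces w1 = True.
Unit clause (w2) forces w2 = True.
That conflicts with the unit clause (¬w2).
So every satisfying assignment has w7 = True.

True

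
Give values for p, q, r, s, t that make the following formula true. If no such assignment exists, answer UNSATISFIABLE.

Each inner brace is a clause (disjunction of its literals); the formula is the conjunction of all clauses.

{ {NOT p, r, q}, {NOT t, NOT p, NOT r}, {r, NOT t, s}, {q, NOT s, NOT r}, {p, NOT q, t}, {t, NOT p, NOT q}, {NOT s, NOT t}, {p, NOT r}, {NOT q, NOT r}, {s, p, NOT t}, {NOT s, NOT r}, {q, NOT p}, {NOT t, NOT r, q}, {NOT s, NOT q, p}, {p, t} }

Branch on s: set s = false.
Branch on r: set r = true.
Unit clause (p) forces p = true.
Unit clause (NOT t) forces t = false.
Unit clause (NOT q) forces q = false.
That conflicts with the unit clause (q).
That branch fails; take r = false instead.
Unit clause (NOT t) forces t = false.
Unit clause (p) forces p = true.
Unit clause (q) forces q = true.
That conflicts with the unit clause (NOT q).
Neither r = true nor r = false works.
That branch fails; take s = true instead.
Unit clause (NOT t) forces t = false.
Unit clause (NOT r) forces r = false.
Unit clause (p) forces p = true.
Unit clause (q) forces q = true.
That conflicts with the unit clause (NOT q).
Neither s = true nor s = false works.

UNSATISFIABLE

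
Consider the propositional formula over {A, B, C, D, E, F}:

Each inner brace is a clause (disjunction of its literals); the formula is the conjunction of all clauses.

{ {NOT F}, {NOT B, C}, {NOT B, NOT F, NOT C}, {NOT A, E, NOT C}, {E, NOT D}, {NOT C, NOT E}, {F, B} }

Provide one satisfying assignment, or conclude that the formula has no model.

A ↦ false,  B ↦ true,  C ↦ true,  D ↦ false,  E ↦ false,  F ↦ false

Unit clause (NOT F) forces F = false.
Unit clause (B) forces B = true.
Unit clause (C) forces C = true.
Unit clause (NOT E) forces E = false.
Unit clause (NOT A) forces A = false.
Unit clause (NOT D) forces D = false.
All clauses are satisfied.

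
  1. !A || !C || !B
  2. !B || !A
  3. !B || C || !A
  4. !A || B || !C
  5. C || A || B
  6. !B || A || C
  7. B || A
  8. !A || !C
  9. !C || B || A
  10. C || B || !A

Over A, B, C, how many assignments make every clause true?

1

There are 2^3 = 8 truth assignments over (A, B, C).
Check each against the 10 clauses (columns in the order A, B, C):
  F F F  ✗ fails (C || A || B)
  F F T  ✗ fails (B || A)
  F T F  ✗ fails (!B || A || C)
  F T T  ✓ satisfies all
  T F F  ✗ fails (C || B || !A)
  T F T  ✗ fails (!A || B || !C)
  T T F  ✗ fails (!B || !A)
  T T T  ✗ fails (!A || !C || !B)
1 of the 8 rows is a model.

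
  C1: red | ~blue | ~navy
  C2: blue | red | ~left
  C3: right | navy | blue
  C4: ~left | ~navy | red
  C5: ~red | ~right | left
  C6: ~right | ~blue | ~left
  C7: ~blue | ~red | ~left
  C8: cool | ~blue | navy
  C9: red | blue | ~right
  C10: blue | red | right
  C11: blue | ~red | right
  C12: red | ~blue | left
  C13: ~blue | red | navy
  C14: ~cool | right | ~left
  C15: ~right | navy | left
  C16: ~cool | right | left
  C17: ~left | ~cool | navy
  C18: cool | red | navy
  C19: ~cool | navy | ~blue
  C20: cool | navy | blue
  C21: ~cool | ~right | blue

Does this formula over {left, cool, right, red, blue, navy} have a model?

Yes, satisfiable

Case red = 1:
Case right = 0:
The clause (blue) is unit, so blue = 1.
The clause (~left) is unit, so left = 0.
The clause (~cool) is unit, so cool = 0.
The clause (navy) is unit, so navy = 1.
This assignment satisfies each clause.
A satisfying assignment: left=0,  cool=0,  right=0,  red=1,  blue=1,  navy=1.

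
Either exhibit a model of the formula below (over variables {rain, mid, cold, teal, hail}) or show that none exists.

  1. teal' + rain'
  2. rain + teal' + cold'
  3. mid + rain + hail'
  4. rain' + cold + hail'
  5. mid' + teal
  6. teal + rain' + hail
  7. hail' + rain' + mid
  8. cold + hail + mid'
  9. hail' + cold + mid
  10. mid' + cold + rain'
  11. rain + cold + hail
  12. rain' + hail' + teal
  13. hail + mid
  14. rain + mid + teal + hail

Try teal = 1.
(rain') alone gives rain = 0.
(cold') alone gives cold = 0.
(hail) alone gives hail = 1.
(mid) alone gives mid = 1.
This assignment satisfies each clause.

rain: 0,  mid: 1,  cold: 0,  teal: 1,  hail: 1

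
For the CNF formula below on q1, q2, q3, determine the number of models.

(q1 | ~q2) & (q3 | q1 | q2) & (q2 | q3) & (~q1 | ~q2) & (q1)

1

There are 2^3 = 8 truth assignments over (q1, q2, q3).
Split on q2. With q2 = 1, the clauses containing q2 are satisfied and ~q2 drops from the rest; 0 of the 2^2 = 4 assignments to the other variables satisfy what remains.
With q2 = 0, by the same count on the reduced clause set, 1 assignment works.
(One model: q1=T, q2=F, q3=T.)
Total: 0 + 1 = 1.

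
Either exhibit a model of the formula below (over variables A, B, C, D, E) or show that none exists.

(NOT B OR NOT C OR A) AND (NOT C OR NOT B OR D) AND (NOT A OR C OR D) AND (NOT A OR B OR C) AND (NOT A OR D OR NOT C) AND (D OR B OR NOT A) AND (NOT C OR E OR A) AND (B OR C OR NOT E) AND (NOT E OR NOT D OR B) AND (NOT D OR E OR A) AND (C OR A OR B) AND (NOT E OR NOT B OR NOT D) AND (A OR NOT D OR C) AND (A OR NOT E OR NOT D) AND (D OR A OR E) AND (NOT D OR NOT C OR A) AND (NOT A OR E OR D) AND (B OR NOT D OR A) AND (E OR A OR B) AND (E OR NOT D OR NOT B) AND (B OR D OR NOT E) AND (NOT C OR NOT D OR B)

A=false,  B=true,  C=false,  D=false,  E=true

Branch on B: set B = true.
Branch on C: set C = false.
Branch on A: set A = false.
From the singleton clause (NOT D), D = false.
From the singleton clause (E), E = true.
All clauses are satisfied.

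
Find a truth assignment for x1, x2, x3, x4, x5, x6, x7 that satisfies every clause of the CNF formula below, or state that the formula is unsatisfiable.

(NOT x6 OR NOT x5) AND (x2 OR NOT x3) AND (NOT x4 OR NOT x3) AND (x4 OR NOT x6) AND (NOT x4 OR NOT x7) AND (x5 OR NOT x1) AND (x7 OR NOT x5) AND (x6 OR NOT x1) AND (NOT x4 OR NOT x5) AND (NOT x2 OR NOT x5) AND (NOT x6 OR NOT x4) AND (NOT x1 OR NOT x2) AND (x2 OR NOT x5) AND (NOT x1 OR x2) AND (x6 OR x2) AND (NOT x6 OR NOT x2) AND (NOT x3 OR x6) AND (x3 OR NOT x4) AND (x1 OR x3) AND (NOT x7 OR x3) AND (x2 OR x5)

Suppose x6 = false.
Unit clause (NOT x1) forces x1 = false.
Unit clause (x2) forces x2 = true.
Unit clause (NOT x5) forces x5 = false.
Unit clause (NOT x3) forces x3 = false.
That conflicts with the unit clause (x3).
Undo x6 and try x6 = true.
Unit clause (NOT x5) forces x5 = false.
Unit clause (x4) forces x4 = true.
That conflicts with the unit clause (NOT x4).
Both values of x6 lead to a conflict.

UNSATISFIABLE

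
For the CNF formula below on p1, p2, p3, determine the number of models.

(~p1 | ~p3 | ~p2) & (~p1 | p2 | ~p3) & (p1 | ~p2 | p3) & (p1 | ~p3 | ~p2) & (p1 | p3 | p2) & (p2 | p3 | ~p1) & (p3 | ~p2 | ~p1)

1

There are 2^3 = 8 truth assignments over (p1, p2, p3).
Check each against the 7 clauses (columns in the order p1, p2, p3):
  F F F  ✗ fails (p1 | p3 | p2)
  F F T  ✓ satisfies all
  F T F  ✗ fails (p1 | ~p2 | p3)
  F T T  ✗ fails (p1 | ~p3 | ~p2)
  T F F  ✗ fails (p2 | p3 | ~p1)
  T F T  ✗ fails (~p1 | p2 | ~p3)
  T T F  ✗ fails (p3 | ~p2 | ~p1)
  T T T  ✗ fails (~p1 | ~p3 | ~p2)
1 of the 8 rows is a model.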